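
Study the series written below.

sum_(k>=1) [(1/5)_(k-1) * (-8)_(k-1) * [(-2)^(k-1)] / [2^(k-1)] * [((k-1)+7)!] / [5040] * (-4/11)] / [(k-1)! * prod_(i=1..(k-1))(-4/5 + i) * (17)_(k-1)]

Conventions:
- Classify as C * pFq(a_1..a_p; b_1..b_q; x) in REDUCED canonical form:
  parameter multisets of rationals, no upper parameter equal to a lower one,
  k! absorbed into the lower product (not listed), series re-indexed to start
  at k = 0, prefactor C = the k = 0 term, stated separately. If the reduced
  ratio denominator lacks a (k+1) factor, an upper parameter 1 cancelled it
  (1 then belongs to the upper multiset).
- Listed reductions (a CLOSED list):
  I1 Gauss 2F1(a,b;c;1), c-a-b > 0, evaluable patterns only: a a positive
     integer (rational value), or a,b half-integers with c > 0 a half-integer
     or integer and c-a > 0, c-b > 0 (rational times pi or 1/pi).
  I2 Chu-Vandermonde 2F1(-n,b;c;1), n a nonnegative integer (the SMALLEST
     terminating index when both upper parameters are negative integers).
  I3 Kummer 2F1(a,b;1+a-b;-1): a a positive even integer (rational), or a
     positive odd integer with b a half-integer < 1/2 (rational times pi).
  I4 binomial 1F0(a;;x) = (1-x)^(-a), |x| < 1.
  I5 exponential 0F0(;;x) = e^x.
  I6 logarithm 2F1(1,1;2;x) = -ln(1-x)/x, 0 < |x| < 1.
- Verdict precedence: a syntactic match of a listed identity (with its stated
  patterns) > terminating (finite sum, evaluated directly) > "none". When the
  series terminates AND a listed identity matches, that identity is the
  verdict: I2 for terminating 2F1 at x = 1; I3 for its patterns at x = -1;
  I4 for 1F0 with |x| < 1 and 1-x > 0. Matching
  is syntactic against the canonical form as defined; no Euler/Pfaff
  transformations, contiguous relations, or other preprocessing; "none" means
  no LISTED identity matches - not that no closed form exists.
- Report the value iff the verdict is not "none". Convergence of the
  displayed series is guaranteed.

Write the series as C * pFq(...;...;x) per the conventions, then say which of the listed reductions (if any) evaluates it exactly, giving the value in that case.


x = -1 here; the reduced form reads 2F1, upper {-8, 8}, lower {17}, C = -4/11. Verdict (x = -1): Kummer (I3) applies (x = -1; c = 17 equals 1+a-b for upper {-8, 8}: listed pattern). Its exact value is -104/11.

Key step: with t_0 = -4/11, the lower running product (C = -4/11, x = -1) is a rising factorial.
Ratio: r(k) = (-1) * (k-8) (k+8) / [(k+17) (k+1)] - rational in k. x = (-1); t_0 = -4/11; negate the roots.


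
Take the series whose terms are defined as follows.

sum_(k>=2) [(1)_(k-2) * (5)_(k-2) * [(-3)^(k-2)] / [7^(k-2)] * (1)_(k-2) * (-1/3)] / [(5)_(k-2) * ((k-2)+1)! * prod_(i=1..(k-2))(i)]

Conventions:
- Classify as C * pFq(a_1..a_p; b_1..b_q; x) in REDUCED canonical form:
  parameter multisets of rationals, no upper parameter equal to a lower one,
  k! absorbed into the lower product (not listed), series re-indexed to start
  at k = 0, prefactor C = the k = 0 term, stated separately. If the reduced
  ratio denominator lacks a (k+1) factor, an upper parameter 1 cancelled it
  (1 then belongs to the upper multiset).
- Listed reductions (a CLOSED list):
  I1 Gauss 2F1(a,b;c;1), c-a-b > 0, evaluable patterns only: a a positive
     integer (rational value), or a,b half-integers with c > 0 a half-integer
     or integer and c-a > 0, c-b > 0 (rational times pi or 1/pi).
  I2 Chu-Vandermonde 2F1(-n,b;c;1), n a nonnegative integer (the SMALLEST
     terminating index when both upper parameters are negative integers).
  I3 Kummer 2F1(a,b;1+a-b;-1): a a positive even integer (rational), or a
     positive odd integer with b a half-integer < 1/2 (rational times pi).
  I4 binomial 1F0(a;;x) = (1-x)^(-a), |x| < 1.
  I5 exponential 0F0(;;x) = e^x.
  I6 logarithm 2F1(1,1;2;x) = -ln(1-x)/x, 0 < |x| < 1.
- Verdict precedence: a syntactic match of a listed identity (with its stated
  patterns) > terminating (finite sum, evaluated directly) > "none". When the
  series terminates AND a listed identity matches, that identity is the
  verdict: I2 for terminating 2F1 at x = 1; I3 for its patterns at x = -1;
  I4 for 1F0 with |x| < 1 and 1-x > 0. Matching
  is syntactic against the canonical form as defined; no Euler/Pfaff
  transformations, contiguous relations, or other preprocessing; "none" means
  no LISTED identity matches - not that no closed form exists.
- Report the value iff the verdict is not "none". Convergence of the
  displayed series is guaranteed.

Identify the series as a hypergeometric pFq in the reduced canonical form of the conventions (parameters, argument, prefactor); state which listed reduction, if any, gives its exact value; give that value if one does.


Classification (C = -1/3): 2F1 with upper {1, 1}, lower {2}, argument x = -3/7. Verdict (x = -3/7): the logarithmic series (I6) applies (the logarithm: parameters (1,1;2), x = -3/7). Exact value: (-7/9) * ln(10/7).

The tell: x = (-3/7) and the two geometric factors (C = -1/3, x = -3/7) combine into one argument.
Ratio: r(k) = (-3/7) * (k+1) (k+1) / [(k+2) (k+1)] - rational in k. x = (-3/7); t_0 = -1/3; negate the roots.


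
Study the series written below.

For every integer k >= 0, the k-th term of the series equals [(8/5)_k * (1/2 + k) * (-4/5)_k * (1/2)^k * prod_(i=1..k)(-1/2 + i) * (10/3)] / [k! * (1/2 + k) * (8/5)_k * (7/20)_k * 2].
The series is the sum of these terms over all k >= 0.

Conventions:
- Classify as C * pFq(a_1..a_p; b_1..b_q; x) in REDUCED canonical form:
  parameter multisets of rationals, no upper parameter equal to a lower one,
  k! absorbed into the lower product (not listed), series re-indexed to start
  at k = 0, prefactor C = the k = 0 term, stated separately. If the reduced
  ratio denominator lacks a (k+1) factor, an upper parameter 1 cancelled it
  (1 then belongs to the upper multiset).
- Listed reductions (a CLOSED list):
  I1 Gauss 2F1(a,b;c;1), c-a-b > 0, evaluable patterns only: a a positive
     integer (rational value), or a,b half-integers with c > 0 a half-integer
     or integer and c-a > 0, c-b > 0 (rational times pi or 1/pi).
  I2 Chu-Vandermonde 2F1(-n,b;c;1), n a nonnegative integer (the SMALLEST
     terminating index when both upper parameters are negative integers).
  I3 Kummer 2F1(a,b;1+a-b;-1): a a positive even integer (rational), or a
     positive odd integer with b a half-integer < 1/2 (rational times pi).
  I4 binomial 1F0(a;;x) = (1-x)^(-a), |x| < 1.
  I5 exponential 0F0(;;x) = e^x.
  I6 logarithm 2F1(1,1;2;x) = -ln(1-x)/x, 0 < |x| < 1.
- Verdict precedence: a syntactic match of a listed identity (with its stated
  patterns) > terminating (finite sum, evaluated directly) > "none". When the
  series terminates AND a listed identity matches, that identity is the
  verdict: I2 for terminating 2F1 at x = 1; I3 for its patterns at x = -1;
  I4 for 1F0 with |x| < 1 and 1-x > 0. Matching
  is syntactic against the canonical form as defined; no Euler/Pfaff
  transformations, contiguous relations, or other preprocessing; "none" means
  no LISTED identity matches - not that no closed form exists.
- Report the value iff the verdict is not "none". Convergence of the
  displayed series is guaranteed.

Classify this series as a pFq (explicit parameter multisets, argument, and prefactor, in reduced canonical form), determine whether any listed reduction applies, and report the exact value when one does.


Prefactor 5/3, argument 1/2: 2F1 with upper {-4/5, 1/2} over lower {7/20}. Verdict: none - at argument 1/2 the multisets {-4/5, 1/2} ; {7/20} match no listed identity.

Key step: with t_0 = 5/3, the constant factors (C = 5/3, x = 1/2) combine into one prefactor.
Ratio: r(k) = (1/2) * (k-4/5) (k+1/2) / [(k+7/20) (k+1)] - rational in k, leading ratio (1/2); with t_0 = 5/3, classification follows.


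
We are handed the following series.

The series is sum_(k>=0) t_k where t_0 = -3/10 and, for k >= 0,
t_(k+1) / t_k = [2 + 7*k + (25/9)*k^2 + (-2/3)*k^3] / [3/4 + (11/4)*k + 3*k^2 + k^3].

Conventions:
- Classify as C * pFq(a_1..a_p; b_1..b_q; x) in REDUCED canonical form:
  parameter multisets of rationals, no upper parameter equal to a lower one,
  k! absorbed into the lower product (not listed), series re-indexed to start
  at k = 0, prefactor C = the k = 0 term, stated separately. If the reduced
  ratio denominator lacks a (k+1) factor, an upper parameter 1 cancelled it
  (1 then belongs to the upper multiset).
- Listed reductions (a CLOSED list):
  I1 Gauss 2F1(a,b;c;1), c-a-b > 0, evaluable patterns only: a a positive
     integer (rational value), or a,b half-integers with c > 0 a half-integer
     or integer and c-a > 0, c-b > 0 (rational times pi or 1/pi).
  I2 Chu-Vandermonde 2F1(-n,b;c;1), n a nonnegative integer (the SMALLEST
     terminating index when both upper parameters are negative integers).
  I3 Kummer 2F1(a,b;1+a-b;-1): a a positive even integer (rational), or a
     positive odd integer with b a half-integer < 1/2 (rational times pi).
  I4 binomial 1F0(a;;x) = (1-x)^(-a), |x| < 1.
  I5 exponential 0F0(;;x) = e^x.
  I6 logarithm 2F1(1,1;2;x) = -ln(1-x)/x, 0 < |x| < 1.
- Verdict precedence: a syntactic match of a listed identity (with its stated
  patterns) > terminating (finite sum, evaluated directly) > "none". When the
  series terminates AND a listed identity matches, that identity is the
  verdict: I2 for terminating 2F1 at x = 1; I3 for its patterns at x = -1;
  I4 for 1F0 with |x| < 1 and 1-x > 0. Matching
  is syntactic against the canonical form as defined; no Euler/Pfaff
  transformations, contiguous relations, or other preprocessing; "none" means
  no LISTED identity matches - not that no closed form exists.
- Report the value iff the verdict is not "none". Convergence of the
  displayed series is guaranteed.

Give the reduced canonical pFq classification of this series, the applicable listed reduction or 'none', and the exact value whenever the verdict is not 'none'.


x = -2/3 here; the reduced form reads 2F1, upper {-6, 1/3}, lower {1/2}, C = -3/10. Verdict: terminating - no listed pattern fits, but -6 in the upper list cuts the series at k = 6; direct evaluation. Value: -407207293/105225318.

Key observation: t_0 being -3/10, roots of the ratio polynomials (C = -3/10) are the negated parameters.
Ratio: r(k) = (-2/3) * (k-6) (k+1/3) / [(k+1/2) (k+1)] - rational in k, leading ratio (-2/3); with t_0 = -3/10, classification follows.


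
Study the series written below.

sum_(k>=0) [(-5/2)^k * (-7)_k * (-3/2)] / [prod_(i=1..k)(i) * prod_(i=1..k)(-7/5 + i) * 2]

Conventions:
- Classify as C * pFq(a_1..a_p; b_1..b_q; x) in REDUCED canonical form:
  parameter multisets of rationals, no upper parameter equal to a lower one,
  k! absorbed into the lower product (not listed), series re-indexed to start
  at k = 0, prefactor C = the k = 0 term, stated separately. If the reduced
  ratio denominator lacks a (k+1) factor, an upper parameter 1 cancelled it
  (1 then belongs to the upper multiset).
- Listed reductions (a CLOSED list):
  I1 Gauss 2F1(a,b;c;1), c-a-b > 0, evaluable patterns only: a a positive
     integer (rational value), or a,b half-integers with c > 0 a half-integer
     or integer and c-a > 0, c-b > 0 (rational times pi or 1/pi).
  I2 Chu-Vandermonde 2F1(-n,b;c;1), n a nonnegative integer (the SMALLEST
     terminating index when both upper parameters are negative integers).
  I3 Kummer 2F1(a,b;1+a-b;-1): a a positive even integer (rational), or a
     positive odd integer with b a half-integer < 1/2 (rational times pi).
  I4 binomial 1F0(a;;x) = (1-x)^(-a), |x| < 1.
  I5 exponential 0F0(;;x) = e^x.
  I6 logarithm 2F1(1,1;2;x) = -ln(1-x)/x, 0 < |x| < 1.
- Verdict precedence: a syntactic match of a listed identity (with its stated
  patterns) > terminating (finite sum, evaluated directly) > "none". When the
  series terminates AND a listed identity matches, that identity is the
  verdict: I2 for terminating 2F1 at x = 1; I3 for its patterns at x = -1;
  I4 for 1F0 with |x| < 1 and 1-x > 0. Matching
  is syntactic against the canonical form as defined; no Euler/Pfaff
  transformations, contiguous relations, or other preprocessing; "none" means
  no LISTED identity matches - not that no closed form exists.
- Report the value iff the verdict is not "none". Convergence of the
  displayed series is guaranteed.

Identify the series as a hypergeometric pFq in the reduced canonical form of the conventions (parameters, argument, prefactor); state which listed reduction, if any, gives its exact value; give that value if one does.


With C = -3/4: the canonical form is 1F1(-7; -2/5; -5/2). Verdict: terminating - upper -7 stops the sum at k = 7; the 8 terms are added exactly. Sum: 418052517689/137166848.

Structural cue: t_0 = -3/4 here, and the lower running product (C = -3/4) is a rising factorial.
Adjacent-term ratio: r(k) = (-5/2) * (k-7) / [(k-2/5) (k+1)] - rational in k, leading ratio (-5/2); with t_0 = -3/4, classification follows.


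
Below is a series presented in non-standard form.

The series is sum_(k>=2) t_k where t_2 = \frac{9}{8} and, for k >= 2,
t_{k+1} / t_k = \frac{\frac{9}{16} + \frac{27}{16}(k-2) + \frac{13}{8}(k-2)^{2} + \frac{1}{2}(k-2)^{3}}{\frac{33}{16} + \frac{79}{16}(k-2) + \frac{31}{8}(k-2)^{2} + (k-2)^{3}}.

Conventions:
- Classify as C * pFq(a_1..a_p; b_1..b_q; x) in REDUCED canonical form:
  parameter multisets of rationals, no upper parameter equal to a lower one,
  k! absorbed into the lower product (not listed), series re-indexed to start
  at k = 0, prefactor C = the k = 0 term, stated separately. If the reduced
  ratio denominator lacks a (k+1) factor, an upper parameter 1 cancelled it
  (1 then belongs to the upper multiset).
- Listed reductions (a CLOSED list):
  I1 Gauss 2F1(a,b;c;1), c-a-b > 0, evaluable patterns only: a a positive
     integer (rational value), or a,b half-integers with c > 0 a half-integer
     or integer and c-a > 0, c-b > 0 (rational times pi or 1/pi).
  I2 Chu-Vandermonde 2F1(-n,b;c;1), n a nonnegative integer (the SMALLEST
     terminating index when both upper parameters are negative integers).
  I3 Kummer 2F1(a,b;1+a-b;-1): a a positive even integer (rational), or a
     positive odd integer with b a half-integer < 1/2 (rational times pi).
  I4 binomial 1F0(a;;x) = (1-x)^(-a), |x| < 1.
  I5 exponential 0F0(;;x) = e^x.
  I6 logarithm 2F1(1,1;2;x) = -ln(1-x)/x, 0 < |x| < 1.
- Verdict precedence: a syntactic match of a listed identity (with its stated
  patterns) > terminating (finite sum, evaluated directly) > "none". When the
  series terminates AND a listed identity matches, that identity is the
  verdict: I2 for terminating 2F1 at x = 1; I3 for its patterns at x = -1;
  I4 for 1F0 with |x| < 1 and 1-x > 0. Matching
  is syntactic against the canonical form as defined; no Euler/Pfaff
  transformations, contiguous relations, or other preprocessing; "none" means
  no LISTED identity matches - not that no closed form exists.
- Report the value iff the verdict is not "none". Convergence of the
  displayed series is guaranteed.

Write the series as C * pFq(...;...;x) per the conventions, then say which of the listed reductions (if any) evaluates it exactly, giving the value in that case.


The tell: x = \frac{1}{2} and factor the ratio over Q (C = 9/8, x = 1/2): negated roots = parameters.
Step ratio: r(k) = \frac{1}{2} * (k+\frac{3}{4}) (k+1) / [(k+\frac{11}{8}) (k+1)] ; factor over Q: parameters, x = \frac{1}{2}, and C = \frac{9}{8}.

At argument \frac{1}{2}: a 2F1 with upper {\frac{3}{4}, 1}, lower {\frac{11}{8}}, scaled by C = \frac{9}{8}. Verdict: none (x = \frac{1}{2}): each listed identity misses the multisets {\frac{3}{4}, 1} ; {\frac{11}{8}}.


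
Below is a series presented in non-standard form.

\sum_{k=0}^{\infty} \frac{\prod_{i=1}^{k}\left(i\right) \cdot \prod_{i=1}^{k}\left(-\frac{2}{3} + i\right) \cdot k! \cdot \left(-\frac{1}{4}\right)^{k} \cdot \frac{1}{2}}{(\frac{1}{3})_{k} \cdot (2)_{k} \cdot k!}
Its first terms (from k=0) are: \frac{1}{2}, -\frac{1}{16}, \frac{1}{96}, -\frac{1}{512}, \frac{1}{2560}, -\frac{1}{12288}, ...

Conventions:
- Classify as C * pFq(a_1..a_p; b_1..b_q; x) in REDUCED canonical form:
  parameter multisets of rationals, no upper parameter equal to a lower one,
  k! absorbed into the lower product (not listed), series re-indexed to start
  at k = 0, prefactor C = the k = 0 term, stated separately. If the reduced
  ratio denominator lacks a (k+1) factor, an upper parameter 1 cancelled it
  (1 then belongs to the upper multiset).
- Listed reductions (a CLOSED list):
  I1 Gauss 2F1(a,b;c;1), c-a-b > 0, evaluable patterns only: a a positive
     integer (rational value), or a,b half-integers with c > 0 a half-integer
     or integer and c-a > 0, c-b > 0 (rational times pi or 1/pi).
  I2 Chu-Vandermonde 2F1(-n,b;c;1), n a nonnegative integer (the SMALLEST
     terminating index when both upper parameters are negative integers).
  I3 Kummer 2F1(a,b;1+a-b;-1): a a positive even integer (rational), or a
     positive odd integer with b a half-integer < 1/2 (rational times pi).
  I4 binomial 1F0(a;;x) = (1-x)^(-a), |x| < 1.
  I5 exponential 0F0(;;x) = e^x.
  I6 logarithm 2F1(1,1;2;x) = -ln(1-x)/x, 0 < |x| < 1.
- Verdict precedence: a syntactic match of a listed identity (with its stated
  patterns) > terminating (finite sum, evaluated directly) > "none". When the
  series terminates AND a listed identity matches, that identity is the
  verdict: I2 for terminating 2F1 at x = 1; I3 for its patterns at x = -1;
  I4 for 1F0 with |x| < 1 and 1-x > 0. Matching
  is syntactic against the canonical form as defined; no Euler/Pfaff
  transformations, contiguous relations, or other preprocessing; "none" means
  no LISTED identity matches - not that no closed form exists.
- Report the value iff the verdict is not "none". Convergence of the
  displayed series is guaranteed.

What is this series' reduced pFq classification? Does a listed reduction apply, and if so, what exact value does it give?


This is \frac{1}{2} * 2F1(1, 1; 2; -\frac{1}{4}) in reduced canonical form. Verdict: logarithm (I6) fires (the logarithm: parameters (1,1;2), x = -\frac{1}{4}). Value: 2 \cdot \ln\left(\frac{5}{4}\right).

Key observation: t_0 = \frac{1}{2} here, and the running product (C = 1/2) telescopes to a rising factorial.
Step ratio: r(k) = -\frac{1}{4} * (k+1) (k+1) / [(k+2) (k+1)] - poly over poly, x = -\frac{1}{4} from leading terms; C = \frac{1}{2} at k = 0.


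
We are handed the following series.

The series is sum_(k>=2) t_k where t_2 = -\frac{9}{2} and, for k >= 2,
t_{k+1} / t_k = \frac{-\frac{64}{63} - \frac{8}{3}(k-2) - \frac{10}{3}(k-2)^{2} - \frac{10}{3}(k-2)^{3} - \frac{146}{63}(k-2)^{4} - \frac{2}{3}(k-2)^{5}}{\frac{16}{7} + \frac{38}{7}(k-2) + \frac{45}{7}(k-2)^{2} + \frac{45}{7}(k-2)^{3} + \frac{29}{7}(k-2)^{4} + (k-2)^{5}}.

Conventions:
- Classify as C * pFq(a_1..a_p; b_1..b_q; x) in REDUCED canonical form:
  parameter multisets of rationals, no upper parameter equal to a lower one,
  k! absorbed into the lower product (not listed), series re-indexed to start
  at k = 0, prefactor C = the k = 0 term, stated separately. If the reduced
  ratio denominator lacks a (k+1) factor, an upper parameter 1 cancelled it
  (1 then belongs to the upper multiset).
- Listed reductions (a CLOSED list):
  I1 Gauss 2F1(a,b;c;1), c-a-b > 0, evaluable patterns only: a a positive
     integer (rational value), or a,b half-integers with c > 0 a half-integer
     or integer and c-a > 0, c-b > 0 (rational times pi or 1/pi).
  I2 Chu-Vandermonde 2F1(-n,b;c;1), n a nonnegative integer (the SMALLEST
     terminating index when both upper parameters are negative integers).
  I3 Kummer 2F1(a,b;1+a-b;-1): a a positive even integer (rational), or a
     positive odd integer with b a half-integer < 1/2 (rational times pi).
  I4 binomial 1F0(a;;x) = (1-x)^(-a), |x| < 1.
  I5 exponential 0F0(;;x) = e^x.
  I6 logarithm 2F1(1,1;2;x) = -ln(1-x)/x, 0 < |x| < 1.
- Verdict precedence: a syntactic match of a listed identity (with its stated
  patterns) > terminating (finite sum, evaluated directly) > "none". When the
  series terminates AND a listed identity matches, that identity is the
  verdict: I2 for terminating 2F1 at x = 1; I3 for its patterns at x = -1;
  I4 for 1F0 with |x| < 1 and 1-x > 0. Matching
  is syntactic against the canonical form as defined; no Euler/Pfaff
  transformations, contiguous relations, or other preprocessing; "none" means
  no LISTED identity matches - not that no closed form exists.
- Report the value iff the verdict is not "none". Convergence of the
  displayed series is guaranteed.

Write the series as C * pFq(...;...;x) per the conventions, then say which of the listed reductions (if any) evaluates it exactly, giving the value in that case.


x = -\frac{2}{3} here; the reduced form reads 2F1, upper {1, \frac{4}{3}}, lower {2}, C = -\frac{9}{2}. Verdict: none (x = -\frac{2}{3}): each listed identity misses the multisets {1, \frac{4}{3}} ; {2}.

Structural cue: from the first term -\frac{9}{2}: the ratio is unreduced: k^2 + 1 divides both sides (C = -9/2, x = -2/3).
Adjacent-term ratio: r(k) = -\frac{2}{3} * (k+1) (k+\frac{4}{3}) / [(k+2) (k+1)] - poly over poly, x = -\frac{2}{3} from leading terms; C = -\frac{9}{2} at k = 0.


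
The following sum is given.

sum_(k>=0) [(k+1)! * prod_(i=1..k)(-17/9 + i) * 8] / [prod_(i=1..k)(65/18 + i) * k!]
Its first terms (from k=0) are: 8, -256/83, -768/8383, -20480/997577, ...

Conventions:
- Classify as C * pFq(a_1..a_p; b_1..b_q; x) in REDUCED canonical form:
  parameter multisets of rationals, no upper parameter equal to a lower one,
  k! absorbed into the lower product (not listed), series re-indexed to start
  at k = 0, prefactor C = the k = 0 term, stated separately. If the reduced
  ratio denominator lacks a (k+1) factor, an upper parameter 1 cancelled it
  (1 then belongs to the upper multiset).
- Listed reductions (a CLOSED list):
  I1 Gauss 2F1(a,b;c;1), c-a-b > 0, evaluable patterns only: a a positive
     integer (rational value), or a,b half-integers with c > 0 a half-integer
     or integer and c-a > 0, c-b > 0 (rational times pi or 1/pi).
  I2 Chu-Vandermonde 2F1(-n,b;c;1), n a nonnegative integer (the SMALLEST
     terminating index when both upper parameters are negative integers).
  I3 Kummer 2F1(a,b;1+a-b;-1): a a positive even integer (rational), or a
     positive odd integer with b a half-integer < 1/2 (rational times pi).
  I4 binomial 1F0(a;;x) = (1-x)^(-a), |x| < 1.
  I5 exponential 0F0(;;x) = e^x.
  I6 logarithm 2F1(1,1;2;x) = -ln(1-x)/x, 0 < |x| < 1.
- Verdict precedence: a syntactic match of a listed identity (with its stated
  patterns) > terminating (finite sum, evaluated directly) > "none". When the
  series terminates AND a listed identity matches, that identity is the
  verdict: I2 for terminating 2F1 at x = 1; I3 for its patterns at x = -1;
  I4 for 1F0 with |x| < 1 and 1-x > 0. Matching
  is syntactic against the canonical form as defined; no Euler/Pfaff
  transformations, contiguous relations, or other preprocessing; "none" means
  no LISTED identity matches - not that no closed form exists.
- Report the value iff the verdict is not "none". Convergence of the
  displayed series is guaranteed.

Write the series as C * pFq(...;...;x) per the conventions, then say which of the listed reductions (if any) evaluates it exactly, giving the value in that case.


Key observation: x = 1 and the factorial ratio (C = 8) (k+a-1)!/(a-1)! is a rising factorial (a)_k.
Ratio: r(k) = 1 * (k-8/9) (k+2) / [(k+83/18) (k+1)] - poly over poly, x = 1 from leading terms; C = 8 at k = 0.

With C = 8: the canonical form is 2F1(-8/9, 2; 83/18; 1). Verdict: Gauss's theorem (I1) matches (x = 1: the Gamma ratio telescopes since c-a-b = 7/2 > 0 and a = 2 in Z>0). Value: 24440/5103.


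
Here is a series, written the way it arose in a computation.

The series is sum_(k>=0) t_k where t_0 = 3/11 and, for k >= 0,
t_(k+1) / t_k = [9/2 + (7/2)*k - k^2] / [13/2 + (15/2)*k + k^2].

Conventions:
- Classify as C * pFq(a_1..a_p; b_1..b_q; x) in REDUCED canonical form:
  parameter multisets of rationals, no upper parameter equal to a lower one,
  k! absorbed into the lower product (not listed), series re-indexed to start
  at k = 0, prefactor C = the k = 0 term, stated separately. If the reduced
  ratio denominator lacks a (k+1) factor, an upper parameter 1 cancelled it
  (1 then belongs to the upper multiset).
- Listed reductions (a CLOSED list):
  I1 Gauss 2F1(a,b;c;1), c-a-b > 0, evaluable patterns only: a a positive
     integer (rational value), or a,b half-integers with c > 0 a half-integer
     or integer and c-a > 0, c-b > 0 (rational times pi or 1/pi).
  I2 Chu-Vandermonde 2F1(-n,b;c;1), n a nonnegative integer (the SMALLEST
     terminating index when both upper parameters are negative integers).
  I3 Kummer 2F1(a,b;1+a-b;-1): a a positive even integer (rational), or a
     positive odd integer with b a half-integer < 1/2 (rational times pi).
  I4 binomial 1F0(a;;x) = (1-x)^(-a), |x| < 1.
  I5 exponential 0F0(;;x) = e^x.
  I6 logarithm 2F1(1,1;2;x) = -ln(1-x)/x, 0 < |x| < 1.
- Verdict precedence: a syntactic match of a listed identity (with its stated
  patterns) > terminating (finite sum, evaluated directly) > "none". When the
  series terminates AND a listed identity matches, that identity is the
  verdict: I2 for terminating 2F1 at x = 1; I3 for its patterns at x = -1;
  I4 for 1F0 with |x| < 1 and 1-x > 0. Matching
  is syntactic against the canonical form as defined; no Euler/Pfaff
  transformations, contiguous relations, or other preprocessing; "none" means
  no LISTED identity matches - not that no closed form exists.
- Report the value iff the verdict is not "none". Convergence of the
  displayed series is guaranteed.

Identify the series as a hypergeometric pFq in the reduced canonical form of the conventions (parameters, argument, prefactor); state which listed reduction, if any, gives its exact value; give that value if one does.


With C = 3/11: the canonical form is 2F1(-9/2, 1; 13/2; -1). Verdict (x = -1): Kummer's theorem (I3) applies (x = -1; c = 13/2 equals 1+a-b for upper {-9/2, 1}: listed pattern). Value: (189/1024) * pi.

Key observation: t_0 = 3/11 here, and factor the ratio over Q (prefactor 3/11): negated roots = parameters.
Adjacent-term ratio: r(k) = (-1) * (k-9/2) (k+1) / [(k+13/2) (k+1)] ; factor over Q: parameters, x = (-1), and C = 3/11.


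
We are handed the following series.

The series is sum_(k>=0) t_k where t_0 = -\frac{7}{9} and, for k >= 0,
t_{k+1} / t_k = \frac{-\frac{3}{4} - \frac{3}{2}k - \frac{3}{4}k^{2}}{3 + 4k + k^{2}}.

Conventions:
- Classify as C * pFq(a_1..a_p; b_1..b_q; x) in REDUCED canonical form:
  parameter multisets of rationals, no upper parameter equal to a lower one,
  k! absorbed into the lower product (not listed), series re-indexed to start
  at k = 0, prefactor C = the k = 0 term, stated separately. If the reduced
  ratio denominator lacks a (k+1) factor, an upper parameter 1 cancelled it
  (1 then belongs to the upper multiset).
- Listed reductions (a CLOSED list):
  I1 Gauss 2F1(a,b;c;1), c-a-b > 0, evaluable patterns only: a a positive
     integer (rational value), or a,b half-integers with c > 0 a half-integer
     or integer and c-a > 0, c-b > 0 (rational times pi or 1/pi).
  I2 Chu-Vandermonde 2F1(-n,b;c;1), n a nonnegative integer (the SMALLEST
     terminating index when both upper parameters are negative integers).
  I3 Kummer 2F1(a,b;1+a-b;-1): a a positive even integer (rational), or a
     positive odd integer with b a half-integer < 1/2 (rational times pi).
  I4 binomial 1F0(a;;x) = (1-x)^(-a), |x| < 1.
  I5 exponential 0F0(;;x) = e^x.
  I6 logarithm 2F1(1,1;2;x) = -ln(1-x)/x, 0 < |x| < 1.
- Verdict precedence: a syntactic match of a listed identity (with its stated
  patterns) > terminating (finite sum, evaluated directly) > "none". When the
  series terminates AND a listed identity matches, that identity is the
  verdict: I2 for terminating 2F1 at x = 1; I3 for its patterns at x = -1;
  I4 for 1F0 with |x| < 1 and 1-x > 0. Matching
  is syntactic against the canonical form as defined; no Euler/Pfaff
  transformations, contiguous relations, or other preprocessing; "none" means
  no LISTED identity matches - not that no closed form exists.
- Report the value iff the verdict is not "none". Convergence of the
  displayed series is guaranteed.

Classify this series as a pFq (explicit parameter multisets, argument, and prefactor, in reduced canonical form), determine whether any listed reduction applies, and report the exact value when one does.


This is -\frac{7}{9} * 2F1(1, 1; 3; -\frac{3}{4}) in reduced canonical form. Verdict: none - at argument -\frac{3}{4} the multisets {1, 1} ; {3} match no listed identity.

The tell: x = -\frac{3}{4} and roots of the ratio polynomials (C = -7/9) are the negated parameters.
Ratio: r(k) = -\frac{3}{4} * (k+1) (k+1) / [(k+3) (k+1)] - rational in k. x = -\frac{3}{4}; t_0 = -\frac{7}{9}; negate the roots.


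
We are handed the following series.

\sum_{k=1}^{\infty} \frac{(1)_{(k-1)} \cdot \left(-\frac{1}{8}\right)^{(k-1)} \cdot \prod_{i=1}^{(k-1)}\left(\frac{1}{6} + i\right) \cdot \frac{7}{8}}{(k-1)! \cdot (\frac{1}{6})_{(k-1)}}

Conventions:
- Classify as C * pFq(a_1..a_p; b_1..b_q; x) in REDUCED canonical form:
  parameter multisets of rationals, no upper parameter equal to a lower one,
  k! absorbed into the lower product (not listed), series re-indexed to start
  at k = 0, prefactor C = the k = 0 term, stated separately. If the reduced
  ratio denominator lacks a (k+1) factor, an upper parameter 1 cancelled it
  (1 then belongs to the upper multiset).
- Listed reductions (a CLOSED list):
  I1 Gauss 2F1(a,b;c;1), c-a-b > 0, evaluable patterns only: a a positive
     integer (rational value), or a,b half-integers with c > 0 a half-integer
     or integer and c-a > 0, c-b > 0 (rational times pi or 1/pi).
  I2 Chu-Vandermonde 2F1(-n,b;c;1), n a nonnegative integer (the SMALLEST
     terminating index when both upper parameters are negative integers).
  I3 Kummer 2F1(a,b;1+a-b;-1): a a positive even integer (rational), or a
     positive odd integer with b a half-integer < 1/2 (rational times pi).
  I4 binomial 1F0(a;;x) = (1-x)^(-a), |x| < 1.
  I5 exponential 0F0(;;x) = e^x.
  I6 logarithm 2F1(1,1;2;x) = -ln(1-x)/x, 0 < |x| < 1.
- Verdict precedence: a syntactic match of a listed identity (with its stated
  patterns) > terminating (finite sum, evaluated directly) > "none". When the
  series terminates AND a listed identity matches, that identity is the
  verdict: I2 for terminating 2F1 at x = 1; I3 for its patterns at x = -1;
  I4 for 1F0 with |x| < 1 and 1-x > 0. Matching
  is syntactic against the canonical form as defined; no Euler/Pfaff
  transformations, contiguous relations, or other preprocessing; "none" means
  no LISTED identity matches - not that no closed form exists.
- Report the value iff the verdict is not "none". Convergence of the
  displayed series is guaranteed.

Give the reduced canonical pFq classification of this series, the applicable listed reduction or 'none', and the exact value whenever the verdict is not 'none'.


At argument -\frac{1}{8}: a 2F1 with upper {1, \frac{7}{6}}, lower {\frac{1}{6}}, scaled by C = \frac{7}{8}. Verdict: none. A 2F1 with upper {1, \frac{7}{6}} fits none of I1-I6 at x = -\frac{1}{8}; the sum runs forever.

The tell: with t_0 = \frac{7}{8}, the running product (C = 7/8) telescopes to a rising factorial.
Step ratio: r(k) = -\frac{1}{8} * (k+1) (k+\frac{7}{6}) / [(k+\frac{1}{6}) (k+1)] - rational in k, leading ratio -\frac{1}{8}; with t_0 = \frac{7}{8}, classification follows.


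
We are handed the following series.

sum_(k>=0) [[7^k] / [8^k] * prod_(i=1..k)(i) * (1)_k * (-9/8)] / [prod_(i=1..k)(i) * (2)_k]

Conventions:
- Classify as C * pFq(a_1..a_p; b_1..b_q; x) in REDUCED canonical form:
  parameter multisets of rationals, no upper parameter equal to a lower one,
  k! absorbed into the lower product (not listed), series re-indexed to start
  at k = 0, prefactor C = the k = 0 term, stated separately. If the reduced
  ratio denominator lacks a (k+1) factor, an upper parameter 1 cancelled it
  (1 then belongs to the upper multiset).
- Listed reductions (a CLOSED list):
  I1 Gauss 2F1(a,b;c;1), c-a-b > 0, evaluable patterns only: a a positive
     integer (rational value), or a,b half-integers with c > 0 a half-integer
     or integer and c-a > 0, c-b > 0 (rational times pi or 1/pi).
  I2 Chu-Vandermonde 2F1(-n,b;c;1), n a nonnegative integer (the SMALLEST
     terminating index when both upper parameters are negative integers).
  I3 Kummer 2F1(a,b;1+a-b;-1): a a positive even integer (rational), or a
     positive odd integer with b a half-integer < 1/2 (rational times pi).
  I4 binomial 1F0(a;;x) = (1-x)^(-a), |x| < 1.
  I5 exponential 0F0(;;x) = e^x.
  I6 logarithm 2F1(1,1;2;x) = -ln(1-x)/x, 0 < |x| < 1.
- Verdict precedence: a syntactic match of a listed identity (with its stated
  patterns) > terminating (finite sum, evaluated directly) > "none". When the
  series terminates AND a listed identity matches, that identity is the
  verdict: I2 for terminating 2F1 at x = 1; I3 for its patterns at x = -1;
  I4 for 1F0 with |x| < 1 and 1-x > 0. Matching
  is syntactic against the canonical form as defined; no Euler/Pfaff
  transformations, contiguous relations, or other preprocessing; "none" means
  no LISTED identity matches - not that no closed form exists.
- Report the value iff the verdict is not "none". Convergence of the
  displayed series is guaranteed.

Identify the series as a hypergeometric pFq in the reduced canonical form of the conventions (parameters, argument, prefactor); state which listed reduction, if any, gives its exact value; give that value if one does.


First insight: t_0 being -9/8, the two geometric factors (C = -9/8, x = 7/8) combine into one argument.
Ratio: r(k) = (7/8) * (k+1) (k+1) / [(k+2) (k+1)] ; factor over Q: parameters, x = (7/8), and C = -9/8.

x = 7/8 here; the reduced form reads 2F1, upper {1, 1}, lower {2}, C = -9/8. Verdict: the logarithmic series (I6) fires (the logarithm: parameters (1,1;2), x = 7/8). Sum: (9/7) * ln(1/8).


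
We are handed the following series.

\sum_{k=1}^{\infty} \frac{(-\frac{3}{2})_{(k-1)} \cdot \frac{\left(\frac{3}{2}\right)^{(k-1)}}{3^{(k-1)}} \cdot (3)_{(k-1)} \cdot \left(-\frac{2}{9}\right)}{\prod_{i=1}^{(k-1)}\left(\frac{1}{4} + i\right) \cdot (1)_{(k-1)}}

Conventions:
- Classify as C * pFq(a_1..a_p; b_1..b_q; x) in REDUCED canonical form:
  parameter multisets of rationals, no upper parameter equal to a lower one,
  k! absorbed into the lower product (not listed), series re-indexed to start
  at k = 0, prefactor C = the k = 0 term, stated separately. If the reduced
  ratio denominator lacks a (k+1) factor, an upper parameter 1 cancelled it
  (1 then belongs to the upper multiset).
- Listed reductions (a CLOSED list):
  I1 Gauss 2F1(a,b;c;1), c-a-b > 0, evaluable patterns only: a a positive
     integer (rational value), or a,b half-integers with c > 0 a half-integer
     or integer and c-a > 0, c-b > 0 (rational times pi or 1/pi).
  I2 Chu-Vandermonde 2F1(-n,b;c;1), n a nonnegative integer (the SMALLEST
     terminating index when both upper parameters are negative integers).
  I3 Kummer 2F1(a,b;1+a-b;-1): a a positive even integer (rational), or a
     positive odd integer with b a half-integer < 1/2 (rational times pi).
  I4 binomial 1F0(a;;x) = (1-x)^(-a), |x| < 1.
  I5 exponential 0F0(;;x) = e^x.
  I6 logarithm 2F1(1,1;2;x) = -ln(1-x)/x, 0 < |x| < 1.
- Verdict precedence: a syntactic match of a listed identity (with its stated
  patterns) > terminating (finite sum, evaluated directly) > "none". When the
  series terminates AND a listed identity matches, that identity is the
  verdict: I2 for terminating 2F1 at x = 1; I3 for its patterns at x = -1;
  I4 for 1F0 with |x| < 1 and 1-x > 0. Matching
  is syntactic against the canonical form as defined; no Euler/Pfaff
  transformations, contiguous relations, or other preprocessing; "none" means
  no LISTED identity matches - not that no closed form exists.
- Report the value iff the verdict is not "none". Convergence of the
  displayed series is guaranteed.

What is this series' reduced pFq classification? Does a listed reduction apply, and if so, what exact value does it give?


Prefactor -\frac{2}{9}, argument \frac{1}{2}: 2F1 with upper {-\frac{3}{2}, 3} over lower {\frac{5}{4}}. Verdict: none. Every listed pattern misses the 2F1 form at \frac{1}{2}, upper {-\frac{3}{2}, 3}.

First insight: x = \frac{1}{2} and the lower running product (C = -2/9, x = 1/2) is a rising factorial.
Term ratio: r(k) = \frac{1}{2} * (k-\frac{3}{2}) (k+3) / [(k+\frac{5}{4}) (k+1)] - rational; roots negated = parameters, x = \frac{1}{2}, C = -\frac{2}{9}.


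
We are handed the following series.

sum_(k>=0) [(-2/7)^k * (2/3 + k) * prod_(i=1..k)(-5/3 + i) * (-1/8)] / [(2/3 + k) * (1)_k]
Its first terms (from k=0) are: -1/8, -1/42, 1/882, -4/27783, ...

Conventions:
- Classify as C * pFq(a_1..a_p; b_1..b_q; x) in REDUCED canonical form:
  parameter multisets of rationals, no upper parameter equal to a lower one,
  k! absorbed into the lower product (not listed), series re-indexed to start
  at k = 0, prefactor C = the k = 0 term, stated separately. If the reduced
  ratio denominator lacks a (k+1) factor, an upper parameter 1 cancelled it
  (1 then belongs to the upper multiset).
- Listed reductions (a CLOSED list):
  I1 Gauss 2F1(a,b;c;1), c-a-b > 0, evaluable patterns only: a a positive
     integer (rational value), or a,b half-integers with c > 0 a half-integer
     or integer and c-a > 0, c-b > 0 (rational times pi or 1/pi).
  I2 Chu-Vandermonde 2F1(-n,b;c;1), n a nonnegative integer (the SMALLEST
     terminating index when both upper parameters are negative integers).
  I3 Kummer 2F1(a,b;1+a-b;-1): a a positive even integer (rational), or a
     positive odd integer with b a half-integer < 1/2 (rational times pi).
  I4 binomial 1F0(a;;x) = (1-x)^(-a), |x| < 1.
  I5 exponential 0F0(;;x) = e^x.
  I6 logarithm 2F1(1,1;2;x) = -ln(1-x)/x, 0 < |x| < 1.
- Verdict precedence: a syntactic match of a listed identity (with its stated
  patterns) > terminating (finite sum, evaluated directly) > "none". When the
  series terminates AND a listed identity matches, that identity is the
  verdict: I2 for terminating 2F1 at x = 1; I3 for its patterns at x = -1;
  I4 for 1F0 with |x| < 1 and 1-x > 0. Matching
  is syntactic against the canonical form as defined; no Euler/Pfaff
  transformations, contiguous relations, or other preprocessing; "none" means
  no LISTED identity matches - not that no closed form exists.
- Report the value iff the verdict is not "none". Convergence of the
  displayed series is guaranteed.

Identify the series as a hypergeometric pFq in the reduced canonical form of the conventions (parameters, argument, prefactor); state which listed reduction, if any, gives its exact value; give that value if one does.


Canonical form: C = -1/8 times 1F0 with upper {-2/3}, lower {-}, x = -2/7. Verdict: this is the binomial series (I4) (the 1F0 binomial series: exponent 2/3, x = -2/7). Hence: (-1/8) * (9/7)^(2/3).

First insight: t_0 = -1/8 here, and striking the common factor k + 2/3 reduces the term (prefactor -1/8).
Term ratio: r(k) = (-2/7) * (k-2/3) / [(k+1)] - rational in k. x = (-2/7); t_0 = -1/8; negate the roots.


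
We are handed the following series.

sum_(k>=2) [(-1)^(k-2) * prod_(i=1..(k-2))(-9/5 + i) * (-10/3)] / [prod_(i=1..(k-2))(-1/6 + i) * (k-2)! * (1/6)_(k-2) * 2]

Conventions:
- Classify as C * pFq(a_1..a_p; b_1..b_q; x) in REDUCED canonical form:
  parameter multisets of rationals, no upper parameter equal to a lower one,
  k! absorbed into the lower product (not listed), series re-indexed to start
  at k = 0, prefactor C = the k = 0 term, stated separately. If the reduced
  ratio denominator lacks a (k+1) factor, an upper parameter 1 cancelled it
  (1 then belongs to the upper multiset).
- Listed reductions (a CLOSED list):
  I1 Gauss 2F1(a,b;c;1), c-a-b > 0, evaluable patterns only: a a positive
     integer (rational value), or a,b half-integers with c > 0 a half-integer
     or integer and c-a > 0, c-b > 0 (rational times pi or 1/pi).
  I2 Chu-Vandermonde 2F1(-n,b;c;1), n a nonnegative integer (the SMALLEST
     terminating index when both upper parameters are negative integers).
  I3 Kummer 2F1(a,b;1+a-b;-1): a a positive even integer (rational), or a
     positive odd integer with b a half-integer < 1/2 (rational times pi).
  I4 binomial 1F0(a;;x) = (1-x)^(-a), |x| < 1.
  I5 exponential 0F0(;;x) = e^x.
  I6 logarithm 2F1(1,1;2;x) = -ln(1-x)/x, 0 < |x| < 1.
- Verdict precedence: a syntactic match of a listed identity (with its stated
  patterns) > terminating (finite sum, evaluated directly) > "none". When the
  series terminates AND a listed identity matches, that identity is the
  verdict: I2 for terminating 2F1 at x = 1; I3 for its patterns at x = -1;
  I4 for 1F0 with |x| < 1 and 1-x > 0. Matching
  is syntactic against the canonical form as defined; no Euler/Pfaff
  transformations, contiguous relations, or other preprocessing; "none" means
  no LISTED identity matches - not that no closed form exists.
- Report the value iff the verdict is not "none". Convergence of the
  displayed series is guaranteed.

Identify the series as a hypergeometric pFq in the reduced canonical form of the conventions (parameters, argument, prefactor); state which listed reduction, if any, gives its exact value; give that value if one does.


The series (x = -1) is 1F2: upper {-4/5}, lower {1/6, 5/6}, prefactor -5/3. Verdict: none here - no I1-I6 shape fits x = -1 with lower {1/6, 5/6}.

The tell: with t_0 = -5/3, the lower running product (prefactor -5/3) is a rising factorial.
Consecutive-term ratio: r(k) = (-1) * (k-4/5) / [(k+1/6) (k+5/6) (k+1)] ; factor over Q: parameters, x = (-1), and C = -5/3.
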